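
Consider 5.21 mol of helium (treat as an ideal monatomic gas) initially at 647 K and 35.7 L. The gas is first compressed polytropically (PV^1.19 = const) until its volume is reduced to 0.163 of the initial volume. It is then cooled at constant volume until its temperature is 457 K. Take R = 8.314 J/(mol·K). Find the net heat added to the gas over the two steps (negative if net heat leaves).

-73000 J

P₁ = nRT₁/V₁ = 5.21×8.314×647/35.7 = 785 kPa.
Step 1 — Polytropic n=1.19: T₂ = T₁(V₁/V₂)^(n−1) = 647×(6.13)^0.19 = 913 K; P₂ = P₁(V₁/V₂)^n = 6800 kPa.
W = (P₁V₁−P₂V₂)/(n−1) = (785×35.7−6800×5.82)/0.19 = -60700 J.
ΔU = nCvΔT = 5.21×12.5×(913−647) = 17300 J.
Q = ΔU + W = -43400 J.
State after step 1: P = 6800 kPa, V = 5.82 L, T = 913 K.
Step 2 — Isochoric: V stays 5.82 L; P/T = const ⇒ T₂ = 457 K, P₂ = 3400 kPa.
W = 0 (no volume change).
ΔU = nCvΔT = 5.21×12.5×(457−913) = -29600 J.
Q = ΔU = -29600 J.
Net over both steps: W = -60700 J, Q = -73000 J, ΔU = -12300 J.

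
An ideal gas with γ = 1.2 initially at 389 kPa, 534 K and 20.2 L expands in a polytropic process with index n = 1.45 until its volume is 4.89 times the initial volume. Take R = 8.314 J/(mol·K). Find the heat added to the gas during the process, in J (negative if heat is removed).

n = P₁V₁/(RT₁) = 389×20.2/(8.314×534) = 1.77 mol.
Polytropic n=1.45: T₂ = T₁(V₁/V₂)^(n−1) = 534×(0.204)^0.45 = 261 K; P₂ = P₁(V₁/V₂)^n = 38.9 kPa.
W = (P₁V₁−P₂V₂)/(n−1) = (389×20.2−38.9×98.8)/0.45 = 8910 J.
ΔU = nCvΔT = 1.77×41.6×(261−534) = -20100 J.
Q = ΔU + W = -11100 J.

-11100 J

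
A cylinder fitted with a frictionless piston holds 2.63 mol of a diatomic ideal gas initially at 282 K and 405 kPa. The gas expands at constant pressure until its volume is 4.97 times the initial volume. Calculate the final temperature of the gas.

1400 K

V₁ = nRT₁/P₁ = 2.63×8.314×282/405 = 15.2 L.
Isobaric: P stays 405 kPa; V/T = const ⇒ T₂ = 1400 K, V₂ = 75.7 L.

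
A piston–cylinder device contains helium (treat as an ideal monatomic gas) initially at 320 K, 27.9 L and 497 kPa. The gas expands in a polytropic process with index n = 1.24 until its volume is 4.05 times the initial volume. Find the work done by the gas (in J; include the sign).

n = P₁V₁/(RT₁) = 497×27.9/(8.314×320) = 5.21 mol.
Polytropic n=1.24: T₂ = T₁(V₁/V₂)^(n−1) = 320×(0.247)^0.24 = 229 K; P₂ = P₁(V₁/V₂)^n = 87.7 kPa.
W = (P₁V₁−P₂V₂)/(n−1) = (497×27.9−87.7×113)/0.24 = 16500 J.

16500 J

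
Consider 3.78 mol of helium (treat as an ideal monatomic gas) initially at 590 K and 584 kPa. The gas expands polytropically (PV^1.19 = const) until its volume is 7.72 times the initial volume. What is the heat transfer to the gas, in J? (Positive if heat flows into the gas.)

22500 J

V₁ = nRT₁/P₁ = 3.78×8.314×590/584 = 31.7 L.
Polytropic n=1.19: T₂ = T₁(V₁/V₂)^(n−1) = 590×(0.130)^0.19 = 400 K; P₂ = P₁(V₁/V₂)^n = 51.3 kPa.
W = (P₁V₁−P₂V₂)/(n−1) = (584×31.7−51.3×245)/0.19 = 31400 J.
ΔU = nCvΔT = 3.78×12.5×(400−590) = -8950 J.
Q = ΔU + W = 22500 J.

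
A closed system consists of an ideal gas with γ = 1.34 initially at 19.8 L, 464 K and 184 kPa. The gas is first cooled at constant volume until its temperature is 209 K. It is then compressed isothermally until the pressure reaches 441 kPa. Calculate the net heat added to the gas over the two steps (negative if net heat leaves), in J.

-8630 J

n = P₁V₁/(RT₁) = 184×19.8/(8.314×464) = 0.944 mol.
Step 1 — Isochoric: V stays 19.8 L; P/T = const ⇒ T₂ = 209 K, P₂ = 82.9 kPa.
W = 0 (no volume change).
ΔU = nCvΔT = 0.944×24.5×(209−464) = -5890 J.
Q = ΔU = -5890 J.
State after step 1: P = 82.9 kPa, V = 19.8 L, T = 209 K.
Step 2 — Isothermal: T stays 209 K; PV = const ⇒ V₂ = 3.72 L, P₂ = 441 kPa.
ΔU = 0 (ideal gas, T constant).
W = nRT ln(V₂/V₁) = 0.944×8.314×209×ln(0.188) = -2740 J.
Q = ΔU + W = -2740 J.
Net over both steps: W = -2740 J, Q = -8630 J, ΔU = -5890 J.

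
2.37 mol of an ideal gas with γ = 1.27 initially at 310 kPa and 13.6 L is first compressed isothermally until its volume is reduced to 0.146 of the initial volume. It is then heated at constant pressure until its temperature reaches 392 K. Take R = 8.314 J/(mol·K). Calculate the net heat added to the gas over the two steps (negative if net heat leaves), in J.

8390 J

T₁ = P₁V₁/(nR) = 310×13.6/(2.37×8.314) = 214 K.
Step 1 — Isothermal: T stays 214 K; PV = const ⇒ V₂ = 1.99 L, P₂ = 2120 kPa.
ΔU = 0 (ideal gas, T constant).
W = nRT ln(V₂/V₁) = 2.37×8.314×214×ln(0.146) = -8110 J.
Q = ΔU + W = -8110 J.
State after step 1: P = 2120 kPa, V = 1.99 L, T = 214 K.
Step 2 — Isobaric: P stays 2120 kPa; V/T = const ⇒ T₂ = 392 K, V₂ = 3.64 L.
W = PΔV = 2120×(3.64−1.99) kPa·L = 3510 J.
ΔU = nCvΔT = 2.37×30.8×(392−214) = 13000 J.
Q = ΔU + W = nCpΔT = 16500 J.
Net over both steps: W = -4600 J, Q = 8390 J, ΔU = 13000 J.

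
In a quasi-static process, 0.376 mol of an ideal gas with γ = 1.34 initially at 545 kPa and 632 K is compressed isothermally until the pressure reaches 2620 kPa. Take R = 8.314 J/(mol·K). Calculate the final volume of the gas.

V₁ = nRT₁/P₁ = 0.376×8.314×632/545 = 3.63 L.
Isothermal: T stays 632 K; PV = const ⇒ V₂ = 0.754 L, P₂ = 2620 kPa.

0.754 L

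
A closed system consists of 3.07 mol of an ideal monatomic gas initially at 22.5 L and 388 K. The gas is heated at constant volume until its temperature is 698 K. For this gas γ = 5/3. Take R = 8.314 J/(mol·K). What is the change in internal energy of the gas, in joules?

P₁ = nRT₁/V₁ = 3.07×8.314×388/22.5 = 440 kPa.
Isochoric: V stays 22.5 L; P/T = const ⇒ T₂ = 698 K, P₂ = 792 kPa.
For an ideal gas ΔU = nCvΔT with Cv = (3/2)R = 12.5 J/(mol·K).
ΔU = 3.07×12.5×(698−388) = 11900 J.

11900 J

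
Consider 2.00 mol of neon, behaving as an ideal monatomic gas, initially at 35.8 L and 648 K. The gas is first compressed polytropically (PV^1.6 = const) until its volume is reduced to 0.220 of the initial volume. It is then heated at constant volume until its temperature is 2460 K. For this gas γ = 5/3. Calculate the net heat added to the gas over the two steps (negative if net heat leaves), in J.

P₁ = nRT₁/V₁ = 2.00×8.314×648/35.8 = 301 kPa.
Step 1 — Polytropic n=1.6: T₂ = T₁(V₁/V₂)^(n−1) = 648×(4.55)^0.60 = 1610 K; P₂ = P₁(V₁/V₂)^n = 3390 kPa.
W = (P₁V₁−P₂V₂)/(n−1) = (301×35.8−3390×7.88)/0.60 = -26600 J.
ΔU = nCvΔT = 2.00×12.5×(1610−648) = 23900 J.
Q = ΔU + W = -2660 J.
State after step 1: P = 3390 kPa, V = 7.88 L, T = 1610 K.
Step 2 — Isochoric: V stays 7.88 L; P/T = const ⇒ T₂ = 2460 K, P₂ = 5190 kPa.
W = 0 (no volume change).
ΔU = nCvΔT = 2.00×12.5×(2460−1610) = 21300 J.
Q = ΔU = 21300 J.
Net over both steps: W = -26600 J, Q = 18600 J, ΔU = 45200 J.

18600 J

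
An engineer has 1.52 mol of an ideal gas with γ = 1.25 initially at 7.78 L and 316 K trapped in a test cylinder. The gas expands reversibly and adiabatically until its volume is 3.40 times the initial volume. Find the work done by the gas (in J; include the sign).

4210 J

P₁ = nRT₁/V₁ = 1.52×8.314×316/7.78 = 513 kPa.
Adiabatic: TV^(γ−1) = const ⇒ T₂ = 316×(0.294)^0.250 = 233 K; PV^γ = const ⇒ P₂ = 111 kPa.
ΔU = nCvΔT = 1.52×33.3×(233−316) = -4210 J.
Q = 0 for an adiabatic process, so W = −ΔU = 4210 J.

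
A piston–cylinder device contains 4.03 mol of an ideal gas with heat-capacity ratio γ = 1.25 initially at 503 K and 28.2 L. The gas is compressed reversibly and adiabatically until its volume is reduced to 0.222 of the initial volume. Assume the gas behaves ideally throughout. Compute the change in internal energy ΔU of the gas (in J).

30800 J

P₁ = nRT₁/V₁ = 4.03×8.314×503/28.2 = 598 kPa.
Adiabatic: TV^(γ−1) = const ⇒ T₂ = 503×(4.50)^0.250 = 733 K; PV^γ = const ⇒ P₂ = 3920 kPa.
For an ideal gas ΔU = nCvΔT with Cv = R/(γ−1) = 33.3 J/(mol·K).
ΔU = 4.03×33.3×(733−503) = 30800 J.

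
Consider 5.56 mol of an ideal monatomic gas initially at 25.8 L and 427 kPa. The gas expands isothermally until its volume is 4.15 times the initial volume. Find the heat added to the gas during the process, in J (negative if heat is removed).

15700 J

T₁ = P₁V₁/(nR) = 427×25.8/(5.56×8.314) = 238 K.
Isothermal: T stays 238 K; PV = const ⇒ V₂ = 107 L, P₂ = 103 kPa.
ΔU = 0 (ideal gas, T constant).
W = nRT ln(V₂/V₁) = 5.56×8.314×238×ln(4.15) = 15700 J.
Q = ΔU + W = 15700 J.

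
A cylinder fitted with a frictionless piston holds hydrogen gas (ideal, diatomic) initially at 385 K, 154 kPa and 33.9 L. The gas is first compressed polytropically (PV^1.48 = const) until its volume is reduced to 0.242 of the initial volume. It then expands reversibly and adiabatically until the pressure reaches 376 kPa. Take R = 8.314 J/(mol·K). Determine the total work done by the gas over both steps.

-3090 J

n = P₁V₁/(RT₁) = 154×33.9/(8.314×385) = 1.63 mol.
Step 1 — Polytropic n=1.48: T₂ = T₁(V₁/V₂)^(n−1) = 385×(4.13)^0.48 = 761 K; P₂ = P₁(V₁/V₂)^n = 1260 kPa.
W = (P₁V₁−P₂V₂)/(n−1) = (154×33.9−1260×8.20)/0.48 = -10600 J.
ΔU = nCvΔT = 1.63×20.8×(761−385) = 12700 J.
Q = ΔU + W = 2120 J.
State after step 1: P = 1260 kPa, V = 8.20 L, T = 761 K.
Step 2 — Adiabatic: T₂/T₁ = (P₂/P₁)^((γ−1)/γ) ⇒ T₂ = 761×(0.299)^0.286 = 539 K; V₂ = 19.4 L.
ΔU = nCvΔT = 1.63×20.8×(539−761) = -7520 J.
Q = 0 for an adiabatic process, so W = −ΔU = 7520 J.
Net over both steps: W = -3090 J, Q = 2120 J, ΔU = 5210 J.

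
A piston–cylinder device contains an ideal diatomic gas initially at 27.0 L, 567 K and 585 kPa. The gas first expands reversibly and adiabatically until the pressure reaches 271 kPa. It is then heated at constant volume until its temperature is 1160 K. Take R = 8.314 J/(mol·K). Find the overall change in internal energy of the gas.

n = P₁V₁/(RT₁) = 585×27.0/(8.314×567) = 3.35 mol.
Step 1 — Adiabatic: T₂/T₁ = (P₂/P₁)^((γ−1)/γ) ⇒ T₂ = 567×(0.463)^0.286 = 455 K; V₂ = 46.8 L.
ΔU = nCvΔT = 3.35×20.8×(455−567) = -7790 J.
Q = 0 for an adiabatic process, so W = −ΔU = 7790 J.
State after step 1: P = 271 kPa, V = 46.8 L, T = 455 K.
Step 2 — Isochoric: V stays 46.8 L; P/T = const ⇒ T₂ = 1160 K, P₂ = 691 kPa.
W = 0 (no volume change).
ΔU = nCvΔT = 3.35×20.8×(1160−455) = 49100 J.
Q = ΔU = 49100 J.
Net over both steps: W = 7790 J, Q = 49100 J, ΔU = 41300 J.

41300 J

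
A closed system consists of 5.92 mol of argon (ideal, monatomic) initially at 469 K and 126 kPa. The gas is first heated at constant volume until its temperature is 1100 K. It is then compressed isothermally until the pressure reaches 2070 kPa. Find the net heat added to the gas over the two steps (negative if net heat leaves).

-58800 J

V₁ = nRT₁/P₁ = 5.92×8.314×469/126 = 183 L.
Step 1 — Isochoric: V stays 183 L; P/T = const ⇒ T₂ = 1100 K, P₂ = 296 kPa.
W = 0 (no volume change).
ΔU = nCvΔT = 5.92×12.5×(1100−469) = 46600 J.
Q = ΔU = 46600 J.
State after step 1: P = 296 kPa, V = 183 L, T = 1100 K.
Step 2 — Isothermal: T stays 1100 K; PV = const ⇒ V₂ = 26.2 L, P₂ = 2070 kPa.
ΔU = 0 (ideal gas, T constant).
W = nRT ln(V₂/V₁) = 5.92×8.314×1100×ln(0.143) = -105000 J.
Q = ΔU + W = -105000 J.
Net over both steps: W = -105000 J, Q = -58800 J, ΔU = 46600 J.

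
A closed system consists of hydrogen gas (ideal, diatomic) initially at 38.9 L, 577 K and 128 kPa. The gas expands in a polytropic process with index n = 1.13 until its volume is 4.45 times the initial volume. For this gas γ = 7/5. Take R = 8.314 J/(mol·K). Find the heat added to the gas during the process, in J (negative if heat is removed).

4560 J

n = P₁V₁/(RT₁) = 128×38.9/(8.314×577) = 1.04 mol.
Polytropic n=1.13: T₂ = T₁(V₁/V₂)^(n−1) = 577×(0.225)^0.13 = 475 K; P₂ = P₁(V₁/V₂)^n = 23.7 kPa.
W = (P₁V₁−P₂V₂)/(n−1) = (128×38.9−23.7×173)/0.13 = 6760 J.
ΔU = nCvΔT = 1.04×20.8×(475−577) = -2200 J.
Q = ΔU + W = 4560 J.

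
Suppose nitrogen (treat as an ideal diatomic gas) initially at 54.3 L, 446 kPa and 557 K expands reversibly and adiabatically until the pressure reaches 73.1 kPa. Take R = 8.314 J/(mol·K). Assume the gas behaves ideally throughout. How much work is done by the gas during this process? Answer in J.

24400 J

n = P₁V₁/(RT₁) = 446×54.3/(8.314×557) = 5.23 mol.
Adiabatic: T₂/T₁ = (P₂/P₁)^((γ−1)/γ) ⇒ T₂ = 557×(0.164)^0.286 = 332 K; V₂ = 198 L.
ΔU = nCvΔT = 5.23×20.8×(332−557) = -24400 J.
Q = 0 for an adiabatic process, so W = −ΔU = 24400 J.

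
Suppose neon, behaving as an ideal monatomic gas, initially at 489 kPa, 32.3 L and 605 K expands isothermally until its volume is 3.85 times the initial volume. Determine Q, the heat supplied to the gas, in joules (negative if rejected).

n = P₁V₁/(RT₁) = 489×32.3/(8.314×605) = 3.14 mol.
Isothermal: T stays 605 K; PV = const ⇒ V₂ = 124 L, P₂ = 127 kPa.
ΔU = 0 (ideal gas, T constant).
W = nRT ln(V₂/V₁) = 3.14×8.314×605×ln(3.85) = 21300 J.
Q = ΔU + W = 21300 J.

21300 J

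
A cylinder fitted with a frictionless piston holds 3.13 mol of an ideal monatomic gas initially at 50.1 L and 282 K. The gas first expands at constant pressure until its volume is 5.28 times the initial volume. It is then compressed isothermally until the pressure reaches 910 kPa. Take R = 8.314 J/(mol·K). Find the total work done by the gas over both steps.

P₁ = nRT₁/V₁ = 3.13×8.314×282/50.1 = 146 kPa.
Step 1 — Isobaric: P stays 146 kPa; V/T = const ⇒ T₂ = 1490 K, V₂ = 265 L.
W = PΔV = 146×(265−50.1) kPa·L = 31400 J.
ΔU = nCvΔT = 3.13×12.5×(1490−282) = 47100 J.
Q = ΔU + W = nCpΔT = 78500 J.
State after step 1: P = 146 kPa, V = 265 L, T = 1490 K.
Step 2 — Isothermal: T stays 1490 K; PV = const ⇒ V₂ = 42.6 L, P₂ = 910 kPa.
ΔU = 0 (ideal gas, T constant).
W = nRT ln(V₂/V₁) = 3.13×8.314×1490×ln(0.161) = -70800 J.
Q = ΔU + W = -70800 J.
Net over both steps: W = -39400 J, Q = 7750 J, ΔU = 47100 J.

-39400 J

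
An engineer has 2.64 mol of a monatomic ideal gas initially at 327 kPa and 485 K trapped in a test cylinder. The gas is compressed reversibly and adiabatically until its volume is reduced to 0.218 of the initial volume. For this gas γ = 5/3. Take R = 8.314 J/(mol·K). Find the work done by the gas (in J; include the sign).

-28100 J

V₁ = nRT₁/P₁ = 2.64×8.314×485/327 = 32.6 L.
Adiabatic: TV^(γ−1) = const ⇒ T₂ = 485×(4.59)^0.667 = 1340 K; PV^γ = const ⇒ P₂ = 4140 kPa.
ΔU = nCvΔT = 2.64×12.5×(1340−485) = 28100 J.
Q = 0 for an adiabatic process, so W = −ΔU = -28100 J.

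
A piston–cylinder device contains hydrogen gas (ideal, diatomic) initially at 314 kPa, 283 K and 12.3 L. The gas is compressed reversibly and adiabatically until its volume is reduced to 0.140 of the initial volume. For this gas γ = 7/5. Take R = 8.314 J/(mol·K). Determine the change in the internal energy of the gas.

11500 J

n = P₁V₁/(RT₁) = 314×12.3/(8.314×283) = 1.64 mol.
Adiabatic: TV^(γ−1) = const ⇒ T₂ = 283×(7.14)^0.400 = 621 K; PV^γ = const ⇒ P₂ = 4920 kPa.
For an ideal gas ΔU = nCvΔT with Cv = (5/2)R = 20.8 J/(mol·K).
ΔU = 1.64×20.8×(621−283) = 11500 J.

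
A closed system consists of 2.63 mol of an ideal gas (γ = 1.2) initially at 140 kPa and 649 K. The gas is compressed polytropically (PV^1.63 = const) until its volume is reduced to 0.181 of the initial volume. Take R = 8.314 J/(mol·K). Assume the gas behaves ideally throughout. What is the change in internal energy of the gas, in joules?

V₁ = nRT₁/P₁ = 2.63×8.314×649/140 = 101 L.
Polytropic n=1.63: T₂ = T₁(V₁/V₂)^(n−1) = 649×(5.52)^0.63 = 1910 K; P₂ = P₁(V₁/V₂)^n = 2270 kPa.
For an ideal gas ΔU = nCvΔT with Cv = R/(γ−1) = 41.6 J/(mol·K).
ΔU = 2.63×41.6×(1910−649) = 137000 J.

137000 J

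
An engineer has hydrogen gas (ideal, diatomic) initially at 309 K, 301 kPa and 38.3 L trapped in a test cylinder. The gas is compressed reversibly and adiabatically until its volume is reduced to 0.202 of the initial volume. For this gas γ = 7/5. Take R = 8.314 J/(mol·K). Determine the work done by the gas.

-25800 J

n = P₁V₁/(RT₁) = 301×38.3/(8.314×309) = 4.49 mol.
Adiabatic: TV^(γ−1) = const ⇒ T₂ = 309×(4.95)^0.400 = 586 K; PV^γ = const ⇒ P₂ = 2830 kPa.
ΔU = nCvΔT = 4.49×20.8×(586−309) = 25800 J.
Q = 0 for an adiabatic process, so W = −ΔU = -25800 J.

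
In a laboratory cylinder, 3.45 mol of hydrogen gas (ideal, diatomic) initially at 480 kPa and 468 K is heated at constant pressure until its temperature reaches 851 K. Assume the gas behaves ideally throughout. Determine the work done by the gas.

V₁ = nRT₁/P₁ = 3.45×8.314×468/480 = 28.0 L.
Isobaric: P stays 480 kPa; V/T = const ⇒ T₂ = 851 K, V₂ = 50.9 L.
W = PΔV = 480×(50.9−28.0) kPa·L = 11000 J.

11000 J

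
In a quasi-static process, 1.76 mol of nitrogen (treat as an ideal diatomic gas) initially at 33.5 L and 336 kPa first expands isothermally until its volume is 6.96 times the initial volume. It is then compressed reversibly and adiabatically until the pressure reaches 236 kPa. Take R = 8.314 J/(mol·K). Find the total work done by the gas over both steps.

T₁ = P₁V₁/(nR) = 336×33.5/(1.76×8.314) = 769 K.
Step 1 — Isothermal: T stays 769 K; PV = const ⇒ V₂ = 233 L, P₂ = 48.3 kPa.
ΔU = 0 (ideal gas, T constant).
W = nRT ln(V₂/V₁) = 1.76×8.314×769×ln(6.96) = 21800 J.
Q = ΔU + W = 21800 J.
State after step 1: P = 48.3 kPa, V = 233 L, T = 769 K.
Step 2 — Adiabatic: T₂/T₁ = (P₂/P₁)^((γ−1)/γ) ⇒ T₂ = 769×(4.89)^0.286 = 1210 K; V₂ = 75.1 L.
ΔU = nCvΔT = 1.76×20.8×(1210−769) = 16100 J.
Q = 0 for an adiabatic process, so W = −ΔU = -16100 J.
Net over both steps: W = 5700 J, Q = 21800 J, ΔU = 16100 J.

5700 J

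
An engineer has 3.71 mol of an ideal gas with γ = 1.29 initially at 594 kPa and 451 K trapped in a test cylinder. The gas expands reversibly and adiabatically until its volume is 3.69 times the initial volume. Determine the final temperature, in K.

V₁ = nRT₁/P₁ = 3.71×8.314×451/594 = 23.4 L.
Adiabatic: TV^(γ−1) = const ⇒ T₂ = 451×(0.271)^0.290 = 309 K; PV^γ = const ⇒ P₂ = 110 kPa.

309 K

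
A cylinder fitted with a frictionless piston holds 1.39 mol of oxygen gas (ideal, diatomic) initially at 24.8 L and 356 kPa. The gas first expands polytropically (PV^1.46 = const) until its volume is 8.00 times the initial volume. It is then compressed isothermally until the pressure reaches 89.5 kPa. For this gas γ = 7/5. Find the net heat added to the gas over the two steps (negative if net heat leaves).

-7390 J

T₁ = P₁V₁/(nR) = 356×24.8/(1.39×8.314) = 764 K.
Step 1 — Polytropic n=1.46: T₂ = T₁(V₁/V₂)^(n−1) = 764×(0.125)^0.46 = 294 K; P₂ = P₁(V₁/V₂)^n = 17.1 kPa.
W = (P₁V₁−P₂V₂)/(n−1) = (356×24.8−17.1×198)/0.46 = 11800 J.
ΔU = nCvΔT = 1.39×20.8×(294−764) = -13600 J.
Q = ΔU + W = -1770 J.
State after step 1: P = 17.1 kPa, V = 198 L, T = 294 K.
Step 2 — Isothermal: T stays 294 K; PV = const ⇒ V₂ = 37.9 L, P₂ = 89.5 kPa.
ΔU = 0 (ideal gas, T constant).
W = nRT ln(V₂/V₁) = 1.39×8.314×294×ln(0.191) = -5620 J.
Q = ΔU + W = -5620 J.
Net over both steps: W = 6200 J, Q = -7390 J, ΔU = -13600 J.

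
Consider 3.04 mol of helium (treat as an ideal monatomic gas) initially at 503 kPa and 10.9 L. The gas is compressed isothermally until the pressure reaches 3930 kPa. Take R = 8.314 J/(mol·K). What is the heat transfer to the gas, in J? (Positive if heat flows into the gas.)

-11300 J

T₁ = P₁V₁/(nR) = 503×10.9/(3.04×8.314) = 217 K.
Isothermal: T stays 217 K; PV = const ⇒ V₂ = 1.40 L, P₂ = 3930 kPa.
ΔU = 0 (ideal gas, T constant).
W = nRT ln(V₂/V₁) = 3.04×8.314×217×ln(0.128) = -11300 J.
Q = ΔU + W = -11300 J.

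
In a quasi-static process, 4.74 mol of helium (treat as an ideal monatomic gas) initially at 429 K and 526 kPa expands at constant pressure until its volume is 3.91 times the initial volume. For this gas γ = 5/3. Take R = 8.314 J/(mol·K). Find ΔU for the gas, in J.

73800 J

V₁ = nRT₁/P₁ = 4.74×8.314×429/526 = 32.1 L.
Isobaric: P stays 526 kPa; V/T = const ⇒ T₂ = 1680 K, V₂ = 126 L.
For an ideal gas ΔU = nCvΔT with Cv = (3/2)R = 12.5 J/(mol·K).
ΔU = 4.74×12.5×(1680−429) = 73800 J.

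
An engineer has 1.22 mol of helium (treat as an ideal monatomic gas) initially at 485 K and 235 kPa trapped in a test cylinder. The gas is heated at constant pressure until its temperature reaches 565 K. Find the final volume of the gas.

V₁ = nRT₁/P₁ = 1.22×8.314×485/235 = 20.9 L.
Isobaric: P stays 235 kPa; V/T = const ⇒ T₂ = 565 K, V₂ = 24.4 L.

24.4 L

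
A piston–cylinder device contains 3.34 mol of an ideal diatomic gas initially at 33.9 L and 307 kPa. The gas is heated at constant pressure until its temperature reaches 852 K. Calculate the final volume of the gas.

77.1 L

T₁ = P₁V₁/(nR) = 307×33.9/(3.34×8.314) = 375 K.
Isobaric: P stays 307 kPa; V/T = const ⇒ T₂ = 852 K, V₂ = 77.1 L.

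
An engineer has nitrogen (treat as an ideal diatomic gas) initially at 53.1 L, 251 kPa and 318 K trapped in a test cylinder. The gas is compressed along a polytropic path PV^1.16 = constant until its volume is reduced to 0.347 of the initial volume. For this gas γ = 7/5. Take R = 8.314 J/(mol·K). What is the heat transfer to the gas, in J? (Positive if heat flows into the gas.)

-9220 J

n = P₁V₁/(RT₁) = 251×53.1/(8.314×318) = 5.04 mol.
Polytropic n=1.16: T₂ = T₁(V₁/V₂)^(n−1) = 318×(2.88)^0.16 = 377 K; P₂ = P₁(V₁/V₂)^n = 857 kPa.
W = (P₁V₁−P₂V₂)/(n−1) = (251×53.1−857×18.4)/0.16 = -15400 J.
ΔU = nCvΔT = 5.04×20.8×(377−318) = 6150 J.
Q = ΔU + W = -9220 J.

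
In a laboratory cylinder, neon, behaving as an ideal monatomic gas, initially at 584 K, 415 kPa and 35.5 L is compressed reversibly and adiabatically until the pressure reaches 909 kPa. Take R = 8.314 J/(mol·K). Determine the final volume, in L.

22.2 L

Adiabatic: T₂/T₁ = (P₂/P₁)^((γ−1)/γ) ⇒ T₂ = 584×(2.19)^0.400 = 799 K; V₂ = 22.2 L.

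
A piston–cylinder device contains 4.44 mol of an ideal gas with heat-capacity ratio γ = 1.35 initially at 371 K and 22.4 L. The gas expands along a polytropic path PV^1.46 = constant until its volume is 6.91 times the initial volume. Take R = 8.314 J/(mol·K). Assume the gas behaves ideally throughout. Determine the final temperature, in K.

P₁ = nRT₁/V₁ = 4.44×8.314×371/22.4 = 611 kPa.
Polytropic n=1.46: T₂ = T₁(V₁/V₂)^(n−1) = 371×(0.145)^0.46 = 152 K; P₂ = P₁(V₁/V₂)^n = 36.4 kPa.

152 K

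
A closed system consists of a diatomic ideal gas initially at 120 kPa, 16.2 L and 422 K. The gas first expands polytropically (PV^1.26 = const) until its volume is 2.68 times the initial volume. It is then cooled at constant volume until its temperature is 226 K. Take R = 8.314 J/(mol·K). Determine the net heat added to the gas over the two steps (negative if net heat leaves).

n = P₁V₁/(RT₁) = 120×16.2/(8.314×422) = 0.554 mol.
Step 1 — Polytropic n=1.26: T₂ = T₁(V₁/V₂)^(n−1) = 422×(0.373)^0.26 = 327 K; P₂ = P₁(V₁/V₂)^n = 34.7 kPa.
W = (P₁V₁−P₂V₂)/(n−1) = (120×16.2−34.7×43.4)/0.26 = 1690 J.
ΔU = nCvΔT = 0.554×20.8×(327−422) = -1100 J.
Q = ΔU + W = 592 J.
State after step 1: P = 34.7 kPa, V = 43.4 L, T = 327 K.
Step 2 — Isochoric: V stays 43.4 L; P/T = const ⇒ T₂ = 226 K, P₂ = 24.0 kPa.
W = 0 (no volume change).
ΔU = nCvΔT = 0.554×20.8×(226−327) = -1160 J.
Q = ΔU = -1160 J.
Net over both steps: W = 1690 J, Q = -567 J, ΔU = -2260 J.

-567 J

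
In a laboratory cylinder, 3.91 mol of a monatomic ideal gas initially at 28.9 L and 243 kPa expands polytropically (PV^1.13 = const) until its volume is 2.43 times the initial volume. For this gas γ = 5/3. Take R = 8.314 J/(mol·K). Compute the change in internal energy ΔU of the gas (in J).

T₁ = P₁V₁/(nR) = 243×28.9/(3.91×8.314) = 216 K.
Polytropic n=1.13: T₂ = T₁(V₁/V₂)^(n−1) = 216×(0.412)^0.13 = 192 K; P₂ = P₁(V₁/V₂)^n = 89.1 kPa.
For an ideal gas ΔU = nCvΔT with Cv = (3/2)R = 12.5 J/(mol·K).
ΔU = 3.91×12.5×(192−216) = -1150 J.

-1150 J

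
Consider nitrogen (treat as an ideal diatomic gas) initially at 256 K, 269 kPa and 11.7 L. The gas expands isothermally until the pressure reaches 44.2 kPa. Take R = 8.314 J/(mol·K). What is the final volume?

71.2 L

Isothermal: T stays 256 K; PV = const ⇒ V₂ = 71.2 L, P₂ = 44.2 kPa.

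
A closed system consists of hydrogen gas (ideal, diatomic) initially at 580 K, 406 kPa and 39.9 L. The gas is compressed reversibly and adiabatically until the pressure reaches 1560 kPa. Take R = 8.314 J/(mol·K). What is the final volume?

15.3 L

Adiabatic: T₂/T₁ = (P₂/P₁)^((γ−1)/γ) ⇒ T₂ = 580×(3.84)^0.286 = 852 K; V₂ = 15.3 L.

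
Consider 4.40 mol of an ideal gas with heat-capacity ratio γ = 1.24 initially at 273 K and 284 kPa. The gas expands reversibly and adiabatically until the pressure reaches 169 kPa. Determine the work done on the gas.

V₁ = nRT₁/P₁ = 4.40×8.314×273/284 = 35.2 L.
Adiabatic: T₂/T₁ = (P₂/P₁)^((γ−1)/γ) ⇒ T₂ = 273×(0.595)^0.194 = 247 K; V₂ = 53.4 L.
ΔU = nCvΔT = 4.40×34.6×(247−273) = -3980 J.
Q = 0 for an adiabatic process, so W = −ΔU = 3980 J.
Work done on the gas = −W_by = -3980 J.

-3980 J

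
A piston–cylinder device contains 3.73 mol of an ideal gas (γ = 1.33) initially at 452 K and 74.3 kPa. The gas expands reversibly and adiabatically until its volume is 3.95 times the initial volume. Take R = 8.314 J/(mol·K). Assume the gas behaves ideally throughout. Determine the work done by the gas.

15500 J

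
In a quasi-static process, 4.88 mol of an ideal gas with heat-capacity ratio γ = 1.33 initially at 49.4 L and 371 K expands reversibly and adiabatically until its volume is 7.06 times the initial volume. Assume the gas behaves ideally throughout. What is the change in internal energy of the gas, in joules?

-21700 J

P₁ = nRT₁/V₁ = 4.88×8.314×371/49.4 = 305 kPa.
Adiabatic: TV^(γ−1) = const ⇒ T₂ = 371×(0.142)^0.330 = 195 K; PV^γ = const ⇒ P₂ = 22.6 kPa.
For an ideal gas ΔU = nCvΔT with Cv = R/(γ−1) = 25.2 J/(mol·K).
ΔU = 4.88×25.2×(195−371) = -21700 J.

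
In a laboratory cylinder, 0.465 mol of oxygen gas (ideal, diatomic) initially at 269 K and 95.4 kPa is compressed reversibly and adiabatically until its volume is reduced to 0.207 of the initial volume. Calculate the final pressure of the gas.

V₁ = nRT₁/P₁ = 0.465×8.314×269/95.4 = 10.9 L.
Adiabatic: TV^(γ−1) = const ⇒ T₂ = 269×(4.83)^0.400 = 505 K; PV^γ = const ⇒ P₂ = 865 kPa.

865 kPa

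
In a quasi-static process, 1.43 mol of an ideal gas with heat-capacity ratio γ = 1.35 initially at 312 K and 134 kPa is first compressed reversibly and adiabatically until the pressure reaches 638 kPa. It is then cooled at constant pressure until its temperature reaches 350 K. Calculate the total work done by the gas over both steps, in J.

V₁ = nRT₁/P₁ = 1.43×8.314×312/134 = 27.7 L.
Step 1 — Adiabatic: T₂/T₁ = (P₂/P₁)^((γ−1)/γ) ⇒ T₂ = 312×(4.76)^0.259 = 468 K; V₂ = 8.71 L.
ΔU = nCvΔT = 1.43×23.8×(468−312) = 5280 J.
Q = 0 for an adiabatic process, so W = −ΔU = -5280 J.
State after step 1: P = 638 kPa, V = 8.71 L, T = 468 K.
Step 2 — Isobaric: P stays 638 kPa; V/T = const ⇒ T₂ = 350 K, V₂ = 6.52 L.
W = PΔV = 638×(6.52−8.71) kPa·L = -1400 J.
ΔU = nCvΔT = 1.43×23.8×(350−468) = -3990 J.
Q = ΔU + W = nCpΔT = -5390 J.
Net over both steps: W = -6680 J, Q = -5390 J, ΔU = 1290 J.

-6680 J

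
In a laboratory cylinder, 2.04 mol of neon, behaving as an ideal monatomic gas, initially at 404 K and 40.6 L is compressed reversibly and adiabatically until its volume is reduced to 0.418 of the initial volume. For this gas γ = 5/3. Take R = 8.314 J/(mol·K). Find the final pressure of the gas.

P₁ = nRT₁/V₁ = 2.04×8.314×404/40.6 = 169 kPa.
Adiabatic: TV^(γ−1) = const ⇒ T₂ = 404×(2.39)^0.667 = 723 K; PV^γ = const ⇒ P₂ = 722 kPa.

722 kPa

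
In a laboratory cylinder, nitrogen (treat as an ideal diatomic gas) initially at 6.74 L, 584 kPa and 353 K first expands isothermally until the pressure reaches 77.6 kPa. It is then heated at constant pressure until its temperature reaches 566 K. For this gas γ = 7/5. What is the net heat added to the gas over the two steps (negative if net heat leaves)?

n = P₁V₁/(RT₁) = 584×6.74/(8.314×353) = 1.34 mol.
Step 1 — Isothermal: T stays 353 K; PV = const ⇒ V₂ = 50.7 L, P₂ = 77.6 kPa.
ΔU = 0 (ideal gas, T constant).
W = nRT ln(V₂/V₁) = 1.34×8.314×353×ln(7.53) = 7940 J.
Q = ΔU + W = 7940 J.
State after step 1: P = 77.6 kPa, V = 50.7 L, T = 353 K.
Step 2 — Isobaric: P stays 77.6 kPa; V/T = const ⇒ T₂ = 566 K, V₂ = 81.3 L.
W = PΔV = 77.6×(81.3−50.7) kPa·L = 2380 J.
ΔU = nCvΔT = 1.34×20.8×(566−353) = 5940 J.
Q = ΔU + W = nCpΔT = 8310 J.
Net over both steps: W = 10300 J, Q = 16300 J, ΔU = 5940 J.

16300 J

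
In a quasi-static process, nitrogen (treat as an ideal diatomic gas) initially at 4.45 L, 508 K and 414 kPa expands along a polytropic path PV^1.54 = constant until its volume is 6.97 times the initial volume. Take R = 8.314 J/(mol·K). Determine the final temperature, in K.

Polytropic n=1.54: T₂ = T₁(V₁/V₂)^(n−1) = 508×(0.143)^0.54 = 178 K; P₂ = P₁(V₁/V₂)^n = 20.8 kPa.

178 K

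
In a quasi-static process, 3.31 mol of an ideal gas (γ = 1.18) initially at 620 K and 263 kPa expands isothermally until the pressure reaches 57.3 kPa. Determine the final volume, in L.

V₁ = nRT₁/P₁ = 3.31×8.314×620/263 = 64.9 L.
Isothermal: T stays 620 K; PV = const ⇒ V₂ = 298 L, P₂ = 57.3 kPa.

298 L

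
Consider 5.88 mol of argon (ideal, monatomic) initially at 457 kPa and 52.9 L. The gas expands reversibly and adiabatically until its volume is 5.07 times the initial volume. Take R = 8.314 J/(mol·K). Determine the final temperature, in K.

T₁ = P₁V₁/(nR) = 457×52.9/(5.88×8.314) = 495 K.
Adiabatic: TV^(γ−1) = const ⇒ T₂ = 495×(0.197)^0.667 = 168 K; PV^γ = const ⇒ P₂ = 30.5 kPa.

168 K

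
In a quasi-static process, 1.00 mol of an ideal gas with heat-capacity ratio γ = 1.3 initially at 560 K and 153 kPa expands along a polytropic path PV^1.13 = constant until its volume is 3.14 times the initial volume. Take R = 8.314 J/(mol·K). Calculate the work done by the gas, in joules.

4950 J

V₁ = nRT₁/P₁ = 1.00×8.314×560/153 = 30.4 L.
Polytropic n=1.13: T₂ = T₁(V₁/V₂)^(n−1) = 560×(0.318)^0.13 = 483 K; P₂ = P₁(V₁/V₂)^n = 42.0 kPa.
W = (P₁V₁−P₂V₂)/(n−1) = (153×30.4−42.0×95.6)/0.13 = 4950 J.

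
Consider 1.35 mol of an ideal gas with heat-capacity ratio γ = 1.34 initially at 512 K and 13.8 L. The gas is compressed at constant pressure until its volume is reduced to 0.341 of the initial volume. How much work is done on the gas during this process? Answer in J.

3790 J

P₁ = nRT₁/V₁ = 1.35×8.314×512/13.8 = 416 kPa.
Isobaric: P stays 416 kPa; V/T = const ⇒ T₂ = 175 K, V₂ = 4.71 L.
W = PΔV = 416×(4.71−13.8) kPa·L = -3790 J.
Work done on the gas = −W_by = 3790 J.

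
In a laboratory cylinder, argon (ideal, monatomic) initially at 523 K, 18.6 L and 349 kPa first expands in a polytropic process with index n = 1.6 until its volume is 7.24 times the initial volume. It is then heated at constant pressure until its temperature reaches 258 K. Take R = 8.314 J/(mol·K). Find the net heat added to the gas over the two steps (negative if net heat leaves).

3810 J

n = P₁V₁/(RT₁) = 349×18.6/(8.314×523) = 1.49 mol.
Step 1 — Polytropic n=1.6: T₂ = T₁(V₁/V₂)^(n−1) = 523×(0.138)^0.60 = 159 K; P₂ = P₁(V₁/V₂)^n = 14.7 kPa.
W = (P₁V₁−P₂V₂)/(n−1) = (349×18.6−14.7×135)/0.60 = 7520 J.
ΔU = nCvΔT = 1.49×12.5×(159−523) = -6770 J.
Q = ΔU + W = 752 J.
State after step 1: P = 14.7 kPa, V = 135 L, T = 159 K.
Step 2 — Isobaric: P stays 14.7 kPa; V/T = const ⇒ T₂ = 258 K, V₂ = 218 L.
W = PΔV = 14.7×(218−135) kPa·L = 1220 J.
ΔU = nCvΔT = 1.49×12.5×(258−159) = 1830 J.
Q = ΔU + W = nCpΔT = 3060 J.
Net over both steps: W = 8740 J, Q = 3810 J, ΔU = -4930 J.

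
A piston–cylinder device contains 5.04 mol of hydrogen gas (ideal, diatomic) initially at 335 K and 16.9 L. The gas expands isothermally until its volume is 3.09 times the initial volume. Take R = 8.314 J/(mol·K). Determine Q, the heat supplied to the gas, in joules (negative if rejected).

15800 J

P₁ = nRT₁/V₁ = 5.04×8.314×335/16.9 = 831 kPa.
Isothermal: T stays 335 K; PV = const ⇒ V₂ = 52.2 L, P₂ = 269 kPa.
ΔU = 0 (ideal gas, T constant).
W = nRT ln(V₂/V₁) = 5.04×8.314×335×ln(3.09) = 15800 J.
Q = ΔU + W = 15800 J.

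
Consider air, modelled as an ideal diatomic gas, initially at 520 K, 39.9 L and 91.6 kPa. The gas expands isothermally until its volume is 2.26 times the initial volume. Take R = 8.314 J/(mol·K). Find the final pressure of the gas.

Isothermal: T stays 520 K; PV = const ⇒ V₂ = 90.2 L, P₂ = 40.5 kPa.

40.5 kPa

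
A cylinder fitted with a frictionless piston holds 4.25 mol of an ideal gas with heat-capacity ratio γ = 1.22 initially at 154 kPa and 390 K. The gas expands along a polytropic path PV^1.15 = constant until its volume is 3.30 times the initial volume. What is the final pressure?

39.0 kPa

V₁ = nRT₁/P₁ = 4.25×8.314×390/154 = 89.5 L.
Polytropic n=1.15: T₂ = T₁(V₁/V₂)^(n−1) = 390×(0.303)^0.15 = 326 K; P₂ = P₁(V₁/V₂)^n = 39.0 kPa.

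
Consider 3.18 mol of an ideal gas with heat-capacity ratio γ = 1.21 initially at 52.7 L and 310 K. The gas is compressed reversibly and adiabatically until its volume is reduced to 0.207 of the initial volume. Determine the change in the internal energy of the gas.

15300 J

P₁ = nRT₁/V₁ = 3.18×8.314×310/52.7 = 156 kPa.
Adiabatic: TV^(γ−1) = const ⇒ T₂ = 310×(4.83)^0.210 = 432 K; PV^γ = const ⇒ P₂ = 1050 kPa.
For an ideal gas ΔU = nCvΔT with Cv = R/(γ−1) = 39.6 J/(mol·K).
ΔU = 3.18×39.6×(432−310) = 15300 J.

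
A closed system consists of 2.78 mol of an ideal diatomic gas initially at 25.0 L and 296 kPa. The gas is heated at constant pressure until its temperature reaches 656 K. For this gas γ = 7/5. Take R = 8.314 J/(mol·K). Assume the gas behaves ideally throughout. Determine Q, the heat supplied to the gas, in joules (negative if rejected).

27200 J

T₁ = P₁V₁/(nR) = 296×25.0/(2.78×8.314) = 320 K.
Isobaric: P stays 296 kPa; V/T = const ⇒ T₂ = 656 K, V₂ = 51.2 L.
W = PΔV = 296×(51.2−25.0) kPa·L = 7760 J.
ΔU = nCvΔT = 2.78×20.8×(656−320) = 19400 J.
Q = ΔU + W = nCpΔT = 27200 J.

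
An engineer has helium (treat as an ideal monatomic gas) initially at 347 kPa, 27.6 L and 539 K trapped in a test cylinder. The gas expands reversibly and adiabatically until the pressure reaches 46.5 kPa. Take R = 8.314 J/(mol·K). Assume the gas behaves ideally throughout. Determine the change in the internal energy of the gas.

-7940 J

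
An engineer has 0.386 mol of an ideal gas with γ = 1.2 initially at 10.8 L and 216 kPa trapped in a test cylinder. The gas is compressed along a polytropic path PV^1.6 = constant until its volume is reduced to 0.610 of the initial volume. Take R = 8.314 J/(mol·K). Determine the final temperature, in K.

978 K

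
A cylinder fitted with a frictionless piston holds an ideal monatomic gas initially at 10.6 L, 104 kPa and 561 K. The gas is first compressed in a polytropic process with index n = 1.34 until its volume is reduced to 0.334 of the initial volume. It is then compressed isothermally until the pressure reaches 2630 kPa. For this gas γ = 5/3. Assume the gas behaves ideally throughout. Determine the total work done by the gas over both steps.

-4280 J

n = P₁V₁/(RT₁) = 104×10.6/(8.314×561) = 0.236 mol.
Step 1 — Polytropic n=1.34: T₂ = T₁(V₁/V₂)^(n−1) = 561×(2.99)^0.34 = 814 K; P₂ = P₁(V₁/V₂)^n = 452 kPa.
W = (P₁V₁−P₂V₂)/(n−1) = (104×10.6−452×3.54)/0.34 = -1470 J.
ΔU = nCvΔT = 0.236×12.5×(814−561) = 747 J.
Q = ΔU + W = -718 J.
State after step 1: P = 452 kPa, V = 3.54 L, T = 814 K.
Step 2 — Isothermal: T stays 814 K; PV = const ⇒ V₂ = 0.609 L, P₂ = 2630 kPa.
ΔU = 0 (ideal gas, T constant).
W = nRT ln(V₂/V₁) = 0.236×8.314×814×ln(0.172) = -2820 J.
Q = ΔU + W = -2820 J.
Net over both steps: W = -4280 J, Q = -3540 J, ΔU = 747 J.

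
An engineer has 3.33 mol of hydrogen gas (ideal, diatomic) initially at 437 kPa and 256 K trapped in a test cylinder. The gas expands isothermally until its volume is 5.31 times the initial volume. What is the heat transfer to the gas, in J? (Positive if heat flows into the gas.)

V₁ = nRT₁/P₁ = 3.33×8.314×256/437 = 16.2 L.
Isothermal: T stays 256 K; PV = const ⇒ V₂ = 86.1 L, P₂ = 82.3 kPa.
ΔU = 0 (ideal gas, T constant).
W = nRT ln(V₂/V₁) = 3.33×8.314×256×ln(5.31) = 11800 J.
Q = ΔU + W = 11800 J.

11800 J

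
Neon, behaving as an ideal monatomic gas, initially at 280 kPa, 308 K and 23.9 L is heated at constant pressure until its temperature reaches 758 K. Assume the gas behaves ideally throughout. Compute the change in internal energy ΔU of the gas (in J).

14700 J

n = P₁V₁/(RT₁) = 280×23.9/(8.314×308) = 2.61 mol.
Isobaric: P stays 280 kPa; V/T = const ⇒ T₂ = 758 K, V₂ = 58.8 L.
For an ideal gas ΔU = nCvΔT with Cv = (3/2)R = 12.5 J/(mol·K).
ΔU = 2.61×12.5×(758−308) = 14700 J.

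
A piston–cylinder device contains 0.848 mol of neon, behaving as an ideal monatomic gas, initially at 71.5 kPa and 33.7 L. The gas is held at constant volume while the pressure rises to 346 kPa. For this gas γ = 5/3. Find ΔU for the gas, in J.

13900 J

T₁ = P₁V₁/(nR) = 71.5×33.7/(0.848×8.314) = 342 K.
Isochoric: V stays 33.7 L; P/T = const ⇒ T₂ = 1650 K, P₂ = 346 kPa.
For an ideal gas ΔU = nCvΔT with Cv = (3/2)R = 12.5 J/(mol·K).
ΔU = 0.848×12.5×(1650−342) = 13900 J.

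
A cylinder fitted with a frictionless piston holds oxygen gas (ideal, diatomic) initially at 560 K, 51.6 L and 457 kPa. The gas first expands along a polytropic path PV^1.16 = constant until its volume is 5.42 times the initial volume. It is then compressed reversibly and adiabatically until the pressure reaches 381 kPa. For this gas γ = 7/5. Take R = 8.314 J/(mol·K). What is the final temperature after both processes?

710 K

n = P₁V₁/(RT₁) = 457×51.6/(8.314×560) = 5.06 mol.
Step 1 — Polytropic n=1.16: T₂ = T₁(V₁/V₂)^(n−1) = 560×(0.185)^0.16 = 427 K; P₂ = P₁(V₁/V₂)^n = 64.3 kPa.
W = (P₁V₁−P₂V₂)/(n−1) = (457×51.6−64.3×280)/0.16 = 34900 J.
ΔU = nCvΔT = 5.06×20.8×(427−560) = -14000 J.
Q = ΔU + W = 21000 J.
State after step 1: P = 64.3 kPa, V = 280 L, T = 427 K.
Step 2 — Adiabatic: T₂/T₁ = (P₂/P₁)^((γ−1)/γ) ⇒ T₂ = 427×(5.92)^0.286 = 710 K; V₂ = 78.5 L.
ΔU = nCvΔT = 5.06×20.8×(710−427) = 29800 J.
Q = 0 for an adiabatic process, so W = −ΔU = -29800 J.
Net over both steps: W = 5130 J, Q = 21000 J, ΔU = 15800 J.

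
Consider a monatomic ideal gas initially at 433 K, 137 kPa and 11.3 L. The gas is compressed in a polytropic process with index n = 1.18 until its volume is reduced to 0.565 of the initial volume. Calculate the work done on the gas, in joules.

931 J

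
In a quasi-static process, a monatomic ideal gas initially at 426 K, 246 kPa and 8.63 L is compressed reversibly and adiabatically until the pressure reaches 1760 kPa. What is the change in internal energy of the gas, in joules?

n = P₁V₁/(RT₁) = 246×8.63/(8.314×426) = 0.599 mol.
Adiabatic: T₂/T₁ = (P₂/P₁)^((γ−1)/γ) ⇒ T₂ = 426×(7.15)^0.400 = 936 K; V₂ = 2.65 L.
For an ideal gas ΔU = nCvΔT with Cv = (3/2)R = 12.5 J/(mol·K).
ΔU = 0.599×12.5×(936−426) = 3810 J.

3810 J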